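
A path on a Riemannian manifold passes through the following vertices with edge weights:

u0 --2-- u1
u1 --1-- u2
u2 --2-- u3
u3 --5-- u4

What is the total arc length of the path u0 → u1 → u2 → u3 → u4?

Arc length = 2 + 1 + 2 + 5 = 10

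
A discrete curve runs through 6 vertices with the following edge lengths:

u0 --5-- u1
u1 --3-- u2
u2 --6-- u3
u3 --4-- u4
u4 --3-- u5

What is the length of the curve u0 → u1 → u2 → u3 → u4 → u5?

Arc length = 5 + 3 + 6 + 4 + 3 = 21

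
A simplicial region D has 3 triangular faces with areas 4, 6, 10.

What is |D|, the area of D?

4 + 6 + 10 = 20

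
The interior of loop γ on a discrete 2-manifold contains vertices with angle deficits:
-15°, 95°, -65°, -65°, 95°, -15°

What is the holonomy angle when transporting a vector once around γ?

Holonomy = total enclosed curvature = (-15°) + 95° + (-65°) + (-65°) + 95° + (-15°) = 30°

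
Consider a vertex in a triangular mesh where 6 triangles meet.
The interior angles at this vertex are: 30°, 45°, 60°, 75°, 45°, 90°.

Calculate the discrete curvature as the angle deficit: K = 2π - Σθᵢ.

Sum of angles = 345°. K = 360° - 345° = 15°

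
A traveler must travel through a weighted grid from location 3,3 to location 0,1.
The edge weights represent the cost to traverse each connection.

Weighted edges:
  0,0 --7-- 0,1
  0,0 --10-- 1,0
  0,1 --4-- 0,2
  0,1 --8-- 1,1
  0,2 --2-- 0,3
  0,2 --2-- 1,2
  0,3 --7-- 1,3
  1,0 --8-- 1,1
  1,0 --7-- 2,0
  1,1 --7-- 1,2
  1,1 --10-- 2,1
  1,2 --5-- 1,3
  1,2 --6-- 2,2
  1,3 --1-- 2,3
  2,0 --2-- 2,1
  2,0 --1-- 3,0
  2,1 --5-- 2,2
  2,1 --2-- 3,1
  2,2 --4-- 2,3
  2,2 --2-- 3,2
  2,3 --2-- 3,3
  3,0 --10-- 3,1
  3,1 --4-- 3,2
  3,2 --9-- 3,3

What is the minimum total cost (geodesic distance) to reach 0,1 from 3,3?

Shortest path: 3,3 → 2,3 → 1,3 → 1,2 → 0,2 → 0,1, total weight = 14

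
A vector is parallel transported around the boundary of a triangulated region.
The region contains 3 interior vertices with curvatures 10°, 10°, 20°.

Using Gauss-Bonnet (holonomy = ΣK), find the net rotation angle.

Holonomy = total enclosed curvature = 10° + 10° + 20° = 40°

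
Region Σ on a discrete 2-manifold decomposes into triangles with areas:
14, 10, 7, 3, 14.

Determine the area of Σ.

14 + 10 + 7 + 3 + 14 = 48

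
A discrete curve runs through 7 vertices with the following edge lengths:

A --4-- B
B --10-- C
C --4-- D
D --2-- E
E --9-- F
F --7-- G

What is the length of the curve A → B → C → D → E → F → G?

Arc length = 4 + 10 + 4 + 2 + 9 + 7 = 36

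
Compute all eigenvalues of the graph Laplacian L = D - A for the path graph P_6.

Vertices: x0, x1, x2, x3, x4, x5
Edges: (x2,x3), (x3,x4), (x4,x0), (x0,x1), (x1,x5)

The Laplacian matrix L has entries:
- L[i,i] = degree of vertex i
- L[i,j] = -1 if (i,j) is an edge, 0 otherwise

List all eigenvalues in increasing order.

The path graph P_n has Laplacian eigenvalues λ_k = 2 − 2cos(kπ/n), k = 0, 1, …, n−1. Here n = 6:
k=0: 2 − 2cos(0) = 0.0; k=1: 2 − 2cos(π/6) = 0.2679; k=2: 2 − 2cos(π/3) = 1.0; k=3: 2 − 2cos(π/2) = 2.0; k=4: 2 − 2cos(2π/3) = 3.0; k=5: 2 − 2cos(5π/6) = 3.7321.
Laplacian eigenvalues (increasing order): [0.0, 0.2679, 1.0, 2.0, 3.0, 3.7321]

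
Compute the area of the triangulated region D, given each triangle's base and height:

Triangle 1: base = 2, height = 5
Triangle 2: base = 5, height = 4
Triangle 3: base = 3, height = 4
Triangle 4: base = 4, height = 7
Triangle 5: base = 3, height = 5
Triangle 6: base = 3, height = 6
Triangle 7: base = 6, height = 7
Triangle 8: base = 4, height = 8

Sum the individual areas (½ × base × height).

(1/2)×2×5 + (1/2)×5×4 + (1/2)×3×4 + (1/2)×4×7 + (1/2)×3×5 + (1/2)×3×6 + (1/2)×6×7 + (1/2)×4×8 = 88.5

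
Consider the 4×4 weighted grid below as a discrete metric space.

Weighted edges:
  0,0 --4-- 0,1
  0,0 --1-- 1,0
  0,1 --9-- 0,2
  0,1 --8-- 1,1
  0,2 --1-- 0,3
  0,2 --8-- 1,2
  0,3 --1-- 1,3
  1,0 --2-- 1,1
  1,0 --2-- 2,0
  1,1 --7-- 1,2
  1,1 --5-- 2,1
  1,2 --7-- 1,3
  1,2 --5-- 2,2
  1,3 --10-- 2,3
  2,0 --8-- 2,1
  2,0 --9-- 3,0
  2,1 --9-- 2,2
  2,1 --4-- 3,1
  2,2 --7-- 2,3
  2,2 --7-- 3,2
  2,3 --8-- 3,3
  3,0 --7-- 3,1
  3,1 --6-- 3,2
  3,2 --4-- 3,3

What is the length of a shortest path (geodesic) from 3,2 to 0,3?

Shortest path: 3,2 → 2,2 → 1,2 → 1,3 → 0,3, total weight = 20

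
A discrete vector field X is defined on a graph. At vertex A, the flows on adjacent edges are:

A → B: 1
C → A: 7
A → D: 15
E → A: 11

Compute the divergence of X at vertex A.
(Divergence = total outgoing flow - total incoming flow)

Divergence = sum of outgoing flows = 1 + (-7) + 15 + (-11) = -2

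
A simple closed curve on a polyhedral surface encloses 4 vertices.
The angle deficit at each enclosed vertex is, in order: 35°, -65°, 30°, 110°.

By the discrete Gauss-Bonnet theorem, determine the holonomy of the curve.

Holonomy = total enclosed curvature = 35° + (-65°) + 30° + 110° = 110°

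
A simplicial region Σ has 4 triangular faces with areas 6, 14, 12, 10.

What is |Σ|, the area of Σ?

6 + 14 + 12 + 10 = 42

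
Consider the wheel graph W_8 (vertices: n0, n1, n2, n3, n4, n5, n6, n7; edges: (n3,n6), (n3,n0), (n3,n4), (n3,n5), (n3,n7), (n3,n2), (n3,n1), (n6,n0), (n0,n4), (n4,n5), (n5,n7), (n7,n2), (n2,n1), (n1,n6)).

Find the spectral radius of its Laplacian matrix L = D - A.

The wheel W_8 is the join K_1 ∨ C_7 (a hub joined to every vertex of a cycle of length 7). For a join G ∨ H (G on p vertices, H on q vertices) the Laplacian spectrum is 0, p+q, the eigenvalues of L(G) other than one 0 each shifted by +q, and the eigenvalues of L(H) other than one 0 each shifted by +p. With G = K_1 (p = 1, nothing left after dropping its 0) and H = C_7 (q = 7, eigenvalues 2 − 2cos(2πk/7), k = 0, …, 6; drop k = 0), the spectrum of W_8 is 0, 8, and 1 + (2 − 2cos(2πk/7)) = 3 − 2cos(2πk/7) for k = 1, …, 6:
k=1: 3 − 2cos(2π/7) = 1.753; k=2: 3 − 2cos(4π/7) = 3.445; k=3: 3 − 2cos(6π/7) = 4.8019; k=4: 3 − 2cos(8π/7) = 4.8019; k=5: 3 − 2cos(10π/7) = 3.445; k=6: 3 − 2cos(12π/7) = 1.753.
Laplacian eigenvalues: [0.0, 1.753, 1.753, 3.445, 3.445, 4.8019, 4.8019, 8.0]. Largest eigenvalue (spectral radius) = 8.0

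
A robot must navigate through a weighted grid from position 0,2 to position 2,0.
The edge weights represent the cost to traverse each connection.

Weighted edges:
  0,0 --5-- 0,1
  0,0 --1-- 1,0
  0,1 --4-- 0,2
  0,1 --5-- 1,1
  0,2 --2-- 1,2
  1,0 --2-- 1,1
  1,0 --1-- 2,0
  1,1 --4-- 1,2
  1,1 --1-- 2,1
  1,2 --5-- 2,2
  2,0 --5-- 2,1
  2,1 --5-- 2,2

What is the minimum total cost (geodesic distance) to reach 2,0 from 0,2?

Shortest path: 0,2 → 1,2 → 1,1 → 1,0 → 2,0, total weight = 9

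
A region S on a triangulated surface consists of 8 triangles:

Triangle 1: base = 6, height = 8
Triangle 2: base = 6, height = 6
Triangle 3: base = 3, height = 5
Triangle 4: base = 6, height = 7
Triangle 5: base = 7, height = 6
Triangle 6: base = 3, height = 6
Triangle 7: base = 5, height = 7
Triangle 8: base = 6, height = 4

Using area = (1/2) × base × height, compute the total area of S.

(1/2)×6×8 + (1/2)×6×6 + (1/2)×3×5 + (1/2)×6×7 + (1/2)×7×6 + (1/2)×3×6 + (1/2)×5×7 + (1/2)×6×4 = 130.0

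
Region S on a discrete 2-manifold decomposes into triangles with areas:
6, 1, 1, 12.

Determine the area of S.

6 + 1 + 1 + 12 = 20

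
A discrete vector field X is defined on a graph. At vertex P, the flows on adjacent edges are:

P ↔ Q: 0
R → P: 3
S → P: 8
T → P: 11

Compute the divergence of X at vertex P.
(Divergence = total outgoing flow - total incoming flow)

Divergence = sum of outgoing flows = 0 + (-3) + (-8) + (-11) = -22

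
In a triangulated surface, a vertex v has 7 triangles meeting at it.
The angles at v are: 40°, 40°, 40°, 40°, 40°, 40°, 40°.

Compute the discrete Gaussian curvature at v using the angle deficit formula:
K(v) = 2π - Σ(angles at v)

Sum of angles = 280°. K = 360° - 280° = 80° = 4π/9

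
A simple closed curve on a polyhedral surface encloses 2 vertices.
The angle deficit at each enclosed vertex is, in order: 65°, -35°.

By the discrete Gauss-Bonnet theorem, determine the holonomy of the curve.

Holonomy = total enclosed curvature = 65° + (-35°) = 30°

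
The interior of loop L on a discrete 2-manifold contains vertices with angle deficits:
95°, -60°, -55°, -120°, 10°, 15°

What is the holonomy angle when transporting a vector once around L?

Holonomy = total enclosed curvature = 95° + (-60°) + (-55°) + (-120°) + 10° + 15° = -115°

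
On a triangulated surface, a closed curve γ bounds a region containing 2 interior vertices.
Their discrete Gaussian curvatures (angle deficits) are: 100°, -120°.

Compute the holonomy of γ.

Holonomy = total enclosed curvature = 100° + (-120°) = -20°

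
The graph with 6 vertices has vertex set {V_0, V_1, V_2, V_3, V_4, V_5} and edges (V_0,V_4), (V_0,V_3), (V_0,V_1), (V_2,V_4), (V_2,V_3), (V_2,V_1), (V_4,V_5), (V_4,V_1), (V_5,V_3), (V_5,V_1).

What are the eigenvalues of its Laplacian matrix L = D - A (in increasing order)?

Degrees: deg(V_0) = 3, deg(V_1) = 4, deg(V_2) = 3, deg(V_3) = 3, deg(V_4) = 4, deg(V_5) = 3.
L = D − A with rows/columns ordered (V_0, V_1, V_2, V_3, V_4, V_5):
  [ 3, -1,  0, -1, -1,  0]
  [-1,  4, -1,  0, -1, -1]
  [ 0, -1,  3, -1, -1,  0]
  [-1,  0, -1,  3,  0, -1]
  [-1, -1, -1,  0,  4, -1]
  [ 0, -1,  0, -1, -1,  3]
Characteristic polynomial: det(λI − L) = λ(λ − 3)³(λ − 5)(λ − 6).
Roots: λ = 0; (λ − 3) = 0 ⇒ λ = 3 (multiplicity 3); (λ − 5) = 0 ⇒ λ = 5; (λ − 6) = 0 ⇒ λ = 6.
(Check: the roots sum (with multiplicity) to 20, matching trace L = Σdeg = 2·10 = 20.)
Laplacian eigenvalues (increasing order): [0.0, 3.0, 3.0, 3.0, 5.0, 6.0]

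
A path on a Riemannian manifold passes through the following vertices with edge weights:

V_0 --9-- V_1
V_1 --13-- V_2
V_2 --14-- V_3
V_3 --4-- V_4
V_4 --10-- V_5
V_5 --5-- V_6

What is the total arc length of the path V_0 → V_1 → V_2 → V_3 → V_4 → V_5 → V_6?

Arc length = 9 + 13 + 14 + 4 + 10 + 5 = 55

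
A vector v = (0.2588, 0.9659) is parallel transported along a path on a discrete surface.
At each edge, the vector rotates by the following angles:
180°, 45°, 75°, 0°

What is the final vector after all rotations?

Total rotation: 180° + 45° + 75° + 0° = 300° ≡ -60° (mod 360°). Final vector: (0.9659, 0.2588)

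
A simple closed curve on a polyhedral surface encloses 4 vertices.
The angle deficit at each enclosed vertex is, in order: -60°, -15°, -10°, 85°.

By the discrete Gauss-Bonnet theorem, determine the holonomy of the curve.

Holonomy = total enclosed curvature = (-60°) + (-15°) + (-10°) + 85° = 0°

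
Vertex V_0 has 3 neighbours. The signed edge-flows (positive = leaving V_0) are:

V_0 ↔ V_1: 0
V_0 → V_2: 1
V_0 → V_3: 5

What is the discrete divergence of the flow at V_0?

Divergence = sum of outgoing flows = 0 + 1 + 5 = 6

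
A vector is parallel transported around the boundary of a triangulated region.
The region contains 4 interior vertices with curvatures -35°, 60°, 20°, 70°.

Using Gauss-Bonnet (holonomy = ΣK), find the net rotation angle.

Holonomy = total enclosed curvature = (-35°) + 60° + 20° + 70° = 115°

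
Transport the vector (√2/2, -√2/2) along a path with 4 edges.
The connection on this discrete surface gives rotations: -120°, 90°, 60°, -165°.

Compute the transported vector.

Total rotation: (-120°) + 90° + 60° + (-165°) = -135°. Final vector: (-1, 0)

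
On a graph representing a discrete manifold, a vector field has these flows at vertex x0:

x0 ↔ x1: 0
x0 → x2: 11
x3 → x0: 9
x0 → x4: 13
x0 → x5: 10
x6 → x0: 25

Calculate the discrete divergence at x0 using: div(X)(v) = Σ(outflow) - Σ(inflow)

Divergence = sum of outgoing flows = 0 + 11 + (-9) + 13 + 10 + (-25) = 0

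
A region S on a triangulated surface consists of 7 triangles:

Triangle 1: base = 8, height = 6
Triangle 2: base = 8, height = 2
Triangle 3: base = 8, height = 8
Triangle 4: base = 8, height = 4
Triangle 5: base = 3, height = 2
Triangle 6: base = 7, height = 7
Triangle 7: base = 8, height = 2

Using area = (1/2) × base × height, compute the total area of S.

(1/2)×8×6 + (1/2)×8×2 + (1/2)×8×8 + (1/2)×8×4 + (1/2)×3×2 + (1/2)×7×7 + (1/2)×8×2 = 115.5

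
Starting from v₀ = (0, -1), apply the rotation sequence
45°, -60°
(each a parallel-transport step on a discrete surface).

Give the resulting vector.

Total rotation: 45° + (-60°) = -15°. Final vector: (-0.2588, -0.9659)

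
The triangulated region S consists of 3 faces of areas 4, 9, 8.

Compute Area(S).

4 + 9 + 8 = 21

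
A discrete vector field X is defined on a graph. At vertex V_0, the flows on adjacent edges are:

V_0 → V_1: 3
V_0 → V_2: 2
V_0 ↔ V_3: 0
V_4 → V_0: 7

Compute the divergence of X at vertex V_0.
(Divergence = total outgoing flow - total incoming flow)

Divergence = sum of outgoing flows = 3 + 2 + 0 + (-7) = -2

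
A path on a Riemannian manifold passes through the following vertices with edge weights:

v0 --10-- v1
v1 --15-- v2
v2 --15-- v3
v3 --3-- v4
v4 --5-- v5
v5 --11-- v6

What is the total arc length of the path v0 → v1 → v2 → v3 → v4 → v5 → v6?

Arc length = 10 + 15 + 15 + 3 + 5 + 11 = 59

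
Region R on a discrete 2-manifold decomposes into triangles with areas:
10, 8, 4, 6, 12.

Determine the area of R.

10 + 8 + 4 + 6 + 12 = 40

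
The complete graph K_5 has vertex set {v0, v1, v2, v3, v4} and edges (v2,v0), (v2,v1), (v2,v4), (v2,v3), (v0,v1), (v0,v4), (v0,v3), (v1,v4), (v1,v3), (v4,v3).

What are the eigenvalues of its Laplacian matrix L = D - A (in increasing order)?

For the complete graph K_n, L = nI − J (J = all-ones matrix). J has eigenvalues n (once, eigenvector 𝟙) and 0 (multiplicity n−1), so L has eigenvalues 0 (once) and n (multiplicity n−1). Here n = 5: eigenvalue 0 once and 5 with multiplicity 4.
Laplacian eigenvalues (increasing order): [0.0, 5.0, 5.0, 5.0, 5.0]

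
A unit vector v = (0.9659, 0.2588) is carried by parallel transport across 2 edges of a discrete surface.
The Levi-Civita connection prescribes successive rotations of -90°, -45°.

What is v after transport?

Total rotation: (-90°) + (-45°) = -135°. Final vector: (-0.5000, -0.8660)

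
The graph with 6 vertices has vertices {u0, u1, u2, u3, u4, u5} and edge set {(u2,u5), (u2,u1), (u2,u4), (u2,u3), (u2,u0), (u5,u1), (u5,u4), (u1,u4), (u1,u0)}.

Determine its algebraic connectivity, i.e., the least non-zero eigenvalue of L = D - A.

Degrees: deg(u0) = 2, deg(u1) = 4, deg(u2) = 5, deg(u3) = 1, deg(u4) = 3, deg(u5) = 3.
L = D − A with rows/columns ordered (u0, u1, u2, u3, u4, u5):
  [ 2, -1, -1,  0,  0,  0]
  [-1,  4, -1,  0, -1, -1]
  [-1, -1,  5, -1, -1, -1]
  [ 0,  0, -1,  1,  0,  0]
  [ 0, -1, -1,  0,  3, -1]
  [ 0, -1, -1,  0, -1,  3]
Characteristic polynomial: det(λI − L) = λ(λ − 1)(λ − 2)(λ − 4)(λ − 5)(λ − 6).
Roots: λ = 0; (λ − 1) = 0 ⇒ λ = 1; (λ − 2) = 0 ⇒ λ = 2; (λ − 4) = 0 ⇒ λ = 4; (λ − 5) = 0 ⇒ λ = 5; (λ − 6) = 0 ⇒ λ = 6.
(Check: the roots sum (with multiplicity) to 18, matching trace L = Σdeg = 2·9 = 18.)
Laplacian eigenvalues: [0.0, 1.0, 2.0, 4.0, 5.0, 6.0]. Algebraic connectivity (smallest non-zero eigenvalue) = 1.0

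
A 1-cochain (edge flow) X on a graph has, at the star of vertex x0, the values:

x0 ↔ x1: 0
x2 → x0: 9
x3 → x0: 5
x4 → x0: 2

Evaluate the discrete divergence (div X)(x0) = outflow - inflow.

Divergence = sum of outgoing flows = 0 + (-9) + (-5) + (-2) = -16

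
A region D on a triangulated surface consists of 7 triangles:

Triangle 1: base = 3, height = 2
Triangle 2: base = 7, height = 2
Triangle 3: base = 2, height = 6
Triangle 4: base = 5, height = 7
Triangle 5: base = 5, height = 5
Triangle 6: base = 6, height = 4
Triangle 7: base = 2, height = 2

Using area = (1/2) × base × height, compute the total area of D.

(1/2)×3×2 + (1/2)×7×2 + (1/2)×2×6 + (1/2)×5×7 + (1/2)×5×5 + (1/2)×6×4 + (1/2)×2×2 = 60.0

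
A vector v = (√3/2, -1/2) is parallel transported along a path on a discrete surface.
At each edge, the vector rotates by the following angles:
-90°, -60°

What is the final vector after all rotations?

Total rotation: (-90°) + (-60°) = -150°. Final vector: (-1, 0)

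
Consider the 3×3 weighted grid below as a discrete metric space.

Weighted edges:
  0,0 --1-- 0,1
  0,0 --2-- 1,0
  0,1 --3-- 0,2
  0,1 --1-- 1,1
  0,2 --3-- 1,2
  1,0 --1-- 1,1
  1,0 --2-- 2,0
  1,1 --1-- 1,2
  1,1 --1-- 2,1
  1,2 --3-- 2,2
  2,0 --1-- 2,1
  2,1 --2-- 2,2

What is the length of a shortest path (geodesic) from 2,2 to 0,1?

Shortest path: 2,2 → 2,1 → 1,1 → 0,1, total weight = 4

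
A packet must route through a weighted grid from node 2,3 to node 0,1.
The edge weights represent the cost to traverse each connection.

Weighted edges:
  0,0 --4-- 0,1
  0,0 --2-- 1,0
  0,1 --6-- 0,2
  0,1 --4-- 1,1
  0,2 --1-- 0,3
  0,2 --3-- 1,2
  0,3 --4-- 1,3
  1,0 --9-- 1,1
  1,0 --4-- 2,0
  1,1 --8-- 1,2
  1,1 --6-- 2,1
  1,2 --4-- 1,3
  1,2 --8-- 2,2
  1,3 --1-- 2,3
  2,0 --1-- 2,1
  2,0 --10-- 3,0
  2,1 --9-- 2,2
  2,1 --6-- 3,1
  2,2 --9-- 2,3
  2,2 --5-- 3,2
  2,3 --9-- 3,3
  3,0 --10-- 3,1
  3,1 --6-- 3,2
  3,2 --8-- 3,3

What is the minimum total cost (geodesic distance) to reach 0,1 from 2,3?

Shortest path: 2,3 → 1,3 → 0,3 → 0,2 → 0,1, total weight = 12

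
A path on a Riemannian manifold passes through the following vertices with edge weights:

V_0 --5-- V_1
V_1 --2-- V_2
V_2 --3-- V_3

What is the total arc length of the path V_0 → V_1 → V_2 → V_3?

Arc length = 5 + 2 + 3 = 10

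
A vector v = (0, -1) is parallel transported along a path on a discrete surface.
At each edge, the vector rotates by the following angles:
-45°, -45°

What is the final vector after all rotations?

Total rotation: (-45°) + (-45°) = -90°. Final vector: (-1, 0)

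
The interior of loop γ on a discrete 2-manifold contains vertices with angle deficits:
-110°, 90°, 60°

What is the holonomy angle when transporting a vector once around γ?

Holonomy = total enclosed curvature = (-110°) + 90° + 60° = 40°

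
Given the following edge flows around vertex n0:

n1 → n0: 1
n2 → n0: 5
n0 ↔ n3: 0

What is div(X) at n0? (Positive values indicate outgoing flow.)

Divergence = sum of outgoing flows = (-1) + (-5) + 0 = -6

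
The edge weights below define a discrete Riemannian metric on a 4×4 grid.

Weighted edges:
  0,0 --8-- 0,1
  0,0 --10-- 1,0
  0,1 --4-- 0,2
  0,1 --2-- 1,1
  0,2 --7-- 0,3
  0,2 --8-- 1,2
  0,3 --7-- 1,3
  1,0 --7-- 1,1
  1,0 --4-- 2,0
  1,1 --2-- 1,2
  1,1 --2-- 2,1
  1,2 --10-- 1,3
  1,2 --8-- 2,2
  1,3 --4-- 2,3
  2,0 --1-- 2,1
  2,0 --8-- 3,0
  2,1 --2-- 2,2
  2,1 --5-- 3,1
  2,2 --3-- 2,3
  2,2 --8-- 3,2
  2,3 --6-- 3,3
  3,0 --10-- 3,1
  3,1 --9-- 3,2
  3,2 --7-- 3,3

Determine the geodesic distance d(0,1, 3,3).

Shortest path: 0,1 → 1,1 → 2,1 → 2,2 → 2,3 → 3,3, total weight = 15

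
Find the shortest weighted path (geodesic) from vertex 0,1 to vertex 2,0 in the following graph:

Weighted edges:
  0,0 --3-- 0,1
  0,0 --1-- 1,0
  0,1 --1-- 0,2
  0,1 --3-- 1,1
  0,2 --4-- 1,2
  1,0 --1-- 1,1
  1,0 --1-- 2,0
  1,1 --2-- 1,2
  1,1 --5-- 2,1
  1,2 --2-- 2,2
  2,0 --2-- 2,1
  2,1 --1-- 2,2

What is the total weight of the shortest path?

Shortest path: 0,1 → 0,0 → 1,0 → 2,0, total weight = 5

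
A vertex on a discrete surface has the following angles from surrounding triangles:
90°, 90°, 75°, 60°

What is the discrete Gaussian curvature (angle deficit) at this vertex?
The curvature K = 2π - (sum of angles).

Sum of angles = 315°. K = 360° - 315° = 45°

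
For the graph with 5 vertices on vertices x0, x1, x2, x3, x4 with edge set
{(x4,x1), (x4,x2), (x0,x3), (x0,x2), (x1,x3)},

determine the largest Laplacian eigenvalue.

Degrees: deg(x0) = 2, deg(x1) = 2, deg(x2) = 2, deg(x3) = 2, deg(x4) = 2.
L = D − A with rows/columns ordered (x0, x1, x2, x3, x4):
  [ 2,  0, -1, -1,  0]
  [ 0,  2,  0, -1, -1]
  [-1,  0,  2,  0, -1]
  [-1, -1,  0,  2,  0]
  [ 0, -1, -1,  0,  2]
Characteristic polynomial: det(λI − L) = λ(λ² − 5λ + 5)².
Roots: λ = 0; (λ² − 5λ + 5) = 0 ⇒ λ = (5 ± √5)/2 ≈ 1.382, 3.618 (multiplicity 2).
(Check: the roots sum (with multiplicity) to 10, matching trace L = Σdeg = 2·5 = 10.)
Laplacian eigenvalues: [0.0, 1.382, 1.382, 3.618, 3.618]. Largest eigenvalue (spectral radius) = 3.618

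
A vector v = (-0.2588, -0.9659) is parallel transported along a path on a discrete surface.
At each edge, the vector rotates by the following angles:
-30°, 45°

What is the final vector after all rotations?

Total rotation: (-30°) + 45° = 15°. Final vector: (0, -1)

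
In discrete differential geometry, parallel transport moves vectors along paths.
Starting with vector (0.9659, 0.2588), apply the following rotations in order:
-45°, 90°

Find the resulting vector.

Total rotation: (-45°) + 90° = 45°. Final vector: (0.5000, 0.8660)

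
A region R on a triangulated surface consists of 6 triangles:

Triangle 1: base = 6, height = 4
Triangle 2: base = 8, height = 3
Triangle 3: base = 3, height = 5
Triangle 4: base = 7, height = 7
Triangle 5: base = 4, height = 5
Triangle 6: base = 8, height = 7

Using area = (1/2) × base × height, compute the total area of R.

(1/2)×6×4 + (1/2)×8×3 + (1/2)×3×5 + (1/2)×7×7 + (1/2)×4×5 + (1/2)×8×7 = 94.0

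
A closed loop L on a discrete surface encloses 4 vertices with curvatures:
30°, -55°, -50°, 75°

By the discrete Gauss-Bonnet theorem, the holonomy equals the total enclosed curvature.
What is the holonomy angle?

Holonomy = total enclosed curvature = 30° + (-55°) + (-50°) + 75° = 0°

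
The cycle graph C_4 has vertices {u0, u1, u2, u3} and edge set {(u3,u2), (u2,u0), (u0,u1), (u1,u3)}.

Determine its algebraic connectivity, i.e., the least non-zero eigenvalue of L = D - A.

The cycle graph C_n has Laplacian eigenvalues λ_k = 2 − 2cos(2πk/n), k = 0, 1, …, n−1. Here n = 4:
k=0: 2 − 2cos(0) = 0.0; k=1: 2 − 2cos(π/2) = 2.0; k=2: 2 − 2cos(π) = 4.0; k=3: 2 − 2cos(3π/2) = 2.0.
Laplacian eigenvalues: [0.0, 2.0, 2.0, 4.0]. Algebraic connectivity (smallest non-zero eigenvalue) = 2.0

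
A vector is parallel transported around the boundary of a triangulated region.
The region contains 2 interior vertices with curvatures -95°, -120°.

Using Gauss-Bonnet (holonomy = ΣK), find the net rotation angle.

Holonomy = total enclosed curvature = (-95°) + (-120°) = -215°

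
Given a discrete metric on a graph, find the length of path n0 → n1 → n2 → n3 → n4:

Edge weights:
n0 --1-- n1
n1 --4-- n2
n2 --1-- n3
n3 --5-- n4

Arc length = 1 + 4 + 1 + 5 = 11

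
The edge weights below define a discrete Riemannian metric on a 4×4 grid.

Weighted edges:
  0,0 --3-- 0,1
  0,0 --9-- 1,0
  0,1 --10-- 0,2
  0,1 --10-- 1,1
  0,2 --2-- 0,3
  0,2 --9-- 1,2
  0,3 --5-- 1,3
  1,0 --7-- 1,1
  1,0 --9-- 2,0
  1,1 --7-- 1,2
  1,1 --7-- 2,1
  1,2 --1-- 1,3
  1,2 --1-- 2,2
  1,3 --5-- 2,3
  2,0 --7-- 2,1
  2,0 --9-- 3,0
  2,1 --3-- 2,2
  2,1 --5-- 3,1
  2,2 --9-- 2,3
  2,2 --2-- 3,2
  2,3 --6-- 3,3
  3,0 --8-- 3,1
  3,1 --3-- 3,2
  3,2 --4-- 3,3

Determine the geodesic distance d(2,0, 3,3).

Shortest path: 2,0 → 2,1 → 2,2 → 3,2 → 3,3, total weight = 16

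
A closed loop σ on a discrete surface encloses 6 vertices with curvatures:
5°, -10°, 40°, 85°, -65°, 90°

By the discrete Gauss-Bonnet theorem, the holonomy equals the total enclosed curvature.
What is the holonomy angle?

Holonomy = total enclosed curvature = 5° + (-10°) + 40° + 85° + (-65°) + 90° = 145°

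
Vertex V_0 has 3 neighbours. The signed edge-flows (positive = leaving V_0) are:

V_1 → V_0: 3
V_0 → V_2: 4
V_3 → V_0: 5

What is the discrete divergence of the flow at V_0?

Divergence = sum of outgoing flows = (-3) + 4 + (-5) = -4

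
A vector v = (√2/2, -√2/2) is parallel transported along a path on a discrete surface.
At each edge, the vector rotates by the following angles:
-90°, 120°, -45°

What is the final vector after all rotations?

Total rotation: (-90°) + 120° + (-45°) = -15°. Final vector: (0.5000, -0.8660)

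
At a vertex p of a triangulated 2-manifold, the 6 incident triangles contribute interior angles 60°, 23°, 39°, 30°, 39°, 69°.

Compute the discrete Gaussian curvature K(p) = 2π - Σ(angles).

Sum of angles = 260°. K = 360° - 260° = 100° = 5π/9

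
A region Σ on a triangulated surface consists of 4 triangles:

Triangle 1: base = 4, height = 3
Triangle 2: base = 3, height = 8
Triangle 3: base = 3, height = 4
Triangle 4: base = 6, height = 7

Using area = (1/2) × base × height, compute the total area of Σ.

(1/2)×4×3 + (1/2)×3×8 + (1/2)×3×4 + (1/2)×6×7 = 45.0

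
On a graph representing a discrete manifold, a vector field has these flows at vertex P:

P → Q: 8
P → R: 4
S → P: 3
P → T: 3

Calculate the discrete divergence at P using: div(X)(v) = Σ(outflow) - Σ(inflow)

Divergence = sum of outgoing flows = 8 + 4 + (-3) + 3 = 12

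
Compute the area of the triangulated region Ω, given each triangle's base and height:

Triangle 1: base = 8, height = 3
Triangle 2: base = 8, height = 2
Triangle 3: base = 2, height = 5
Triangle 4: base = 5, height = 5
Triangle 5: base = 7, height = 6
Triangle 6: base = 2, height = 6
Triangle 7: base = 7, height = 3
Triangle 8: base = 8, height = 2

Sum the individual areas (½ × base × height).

(1/2)×8×3 + (1/2)×8×2 + (1/2)×2×5 + (1/2)×5×5 + (1/2)×7×6 + (1/2)×2×6 + (1/2)×7×3 + (1/2)×8×2 = 83.0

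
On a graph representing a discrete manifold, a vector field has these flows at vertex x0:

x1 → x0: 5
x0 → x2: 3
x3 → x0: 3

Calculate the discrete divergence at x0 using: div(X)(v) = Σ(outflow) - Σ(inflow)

Divergence = sum of outgoing flows = (-5) + 3 + (-3) = -5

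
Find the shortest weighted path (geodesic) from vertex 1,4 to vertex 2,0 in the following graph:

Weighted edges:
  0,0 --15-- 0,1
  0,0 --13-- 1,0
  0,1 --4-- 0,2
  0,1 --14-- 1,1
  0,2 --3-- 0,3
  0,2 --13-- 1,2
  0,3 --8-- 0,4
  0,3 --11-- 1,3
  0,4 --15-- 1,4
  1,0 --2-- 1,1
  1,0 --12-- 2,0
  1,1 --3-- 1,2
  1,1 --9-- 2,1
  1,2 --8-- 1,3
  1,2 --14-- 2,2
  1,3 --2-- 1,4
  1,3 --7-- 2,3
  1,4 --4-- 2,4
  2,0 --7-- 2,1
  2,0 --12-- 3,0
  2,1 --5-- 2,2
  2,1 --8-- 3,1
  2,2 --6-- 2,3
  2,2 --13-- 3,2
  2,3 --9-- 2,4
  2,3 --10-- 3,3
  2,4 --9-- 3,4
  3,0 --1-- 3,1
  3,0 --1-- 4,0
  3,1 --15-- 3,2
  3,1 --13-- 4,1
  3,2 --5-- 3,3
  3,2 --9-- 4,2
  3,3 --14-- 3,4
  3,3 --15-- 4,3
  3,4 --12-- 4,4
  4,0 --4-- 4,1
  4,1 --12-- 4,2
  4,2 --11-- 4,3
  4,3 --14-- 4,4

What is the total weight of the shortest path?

Shortest path: 1,4 → 1,3 → 1,2 → 1,1 → 1,0 → 2,0, total weight = 27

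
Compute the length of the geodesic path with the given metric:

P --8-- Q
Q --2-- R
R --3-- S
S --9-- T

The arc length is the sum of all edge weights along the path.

Arc length = 8 + 2 + 3 + 9 = 22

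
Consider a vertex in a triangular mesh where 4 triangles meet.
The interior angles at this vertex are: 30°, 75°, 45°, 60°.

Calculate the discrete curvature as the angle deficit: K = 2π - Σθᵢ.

Sum of angles = 210°. K = 360° - 210° = 150°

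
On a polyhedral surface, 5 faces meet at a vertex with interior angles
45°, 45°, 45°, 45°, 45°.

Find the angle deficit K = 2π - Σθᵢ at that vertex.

Sum of angles = 225°. K = 360° - 225° = 135°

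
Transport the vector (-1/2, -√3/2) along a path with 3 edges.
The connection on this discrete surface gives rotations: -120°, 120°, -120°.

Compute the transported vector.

Total rotation: (-120°) + 120° + (-120°) = -120°. Final vector: (-0.5000, 0.8660)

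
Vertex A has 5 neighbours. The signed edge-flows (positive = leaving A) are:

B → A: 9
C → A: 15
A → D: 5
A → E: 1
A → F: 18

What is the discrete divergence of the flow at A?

Divergence = sum of outgoing flows = (-9) + (-15) + 5 + 1 + 18 = 0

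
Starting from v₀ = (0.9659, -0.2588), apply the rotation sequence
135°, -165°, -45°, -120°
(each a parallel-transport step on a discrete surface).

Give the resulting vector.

Total rotation: 135° + (-165°) + (-45°) + (-120°) = -195° ≡ 165° (mod 360°). Final vector: (-0.8660, 0.5000)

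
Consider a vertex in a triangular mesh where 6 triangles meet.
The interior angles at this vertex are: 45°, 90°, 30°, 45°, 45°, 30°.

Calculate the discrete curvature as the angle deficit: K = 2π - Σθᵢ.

Sum of angles = 285°. K = 360° - 285° = 75°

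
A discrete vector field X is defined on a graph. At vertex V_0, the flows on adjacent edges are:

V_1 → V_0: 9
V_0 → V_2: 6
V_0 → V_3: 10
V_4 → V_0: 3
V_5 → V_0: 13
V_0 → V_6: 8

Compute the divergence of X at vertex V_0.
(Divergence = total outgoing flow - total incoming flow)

Divergence = sum of outgoing flows = (-9) + 6 + 10 + (-3) + (-13) + 8 = -1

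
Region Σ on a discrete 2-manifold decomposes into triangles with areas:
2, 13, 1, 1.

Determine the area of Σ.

2 + 13 + 1 + 1 = 17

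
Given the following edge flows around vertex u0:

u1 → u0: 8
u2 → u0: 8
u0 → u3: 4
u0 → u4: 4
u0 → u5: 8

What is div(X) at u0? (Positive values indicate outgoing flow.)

Divergence = sum of outgoing flows = (-8) + (-8) + 4 + 4 + 8 = 0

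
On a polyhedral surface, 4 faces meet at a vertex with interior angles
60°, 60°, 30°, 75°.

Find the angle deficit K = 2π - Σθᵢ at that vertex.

Sum of angles = 225°. K = 360° - 225° = 135° = 3π/4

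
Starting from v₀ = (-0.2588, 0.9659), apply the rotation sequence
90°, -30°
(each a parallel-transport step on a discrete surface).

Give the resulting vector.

Total rotation: 90° + (-30°) = 60°. Final vector: (-0.9659, 0.2588)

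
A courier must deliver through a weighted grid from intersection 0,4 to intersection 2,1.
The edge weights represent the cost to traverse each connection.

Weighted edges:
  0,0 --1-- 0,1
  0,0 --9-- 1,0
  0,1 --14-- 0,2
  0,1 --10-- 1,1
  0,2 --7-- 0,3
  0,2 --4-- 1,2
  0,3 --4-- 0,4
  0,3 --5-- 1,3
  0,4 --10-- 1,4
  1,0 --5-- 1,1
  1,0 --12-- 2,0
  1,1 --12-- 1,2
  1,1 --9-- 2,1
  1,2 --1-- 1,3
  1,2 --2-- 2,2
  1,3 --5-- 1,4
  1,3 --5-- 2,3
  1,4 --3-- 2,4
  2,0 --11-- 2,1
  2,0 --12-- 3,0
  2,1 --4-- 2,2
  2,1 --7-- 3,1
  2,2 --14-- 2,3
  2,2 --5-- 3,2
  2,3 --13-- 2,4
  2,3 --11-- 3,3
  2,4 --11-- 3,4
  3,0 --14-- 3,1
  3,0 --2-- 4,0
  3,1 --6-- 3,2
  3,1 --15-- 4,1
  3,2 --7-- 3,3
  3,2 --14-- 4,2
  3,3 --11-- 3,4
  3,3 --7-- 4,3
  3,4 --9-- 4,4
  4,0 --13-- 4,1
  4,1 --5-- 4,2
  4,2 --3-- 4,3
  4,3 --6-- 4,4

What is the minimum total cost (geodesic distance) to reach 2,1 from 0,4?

Shortest path: 0,4 → 0,3 → 1,3 → 1,2 → 2,2 → 2,1, total weight = 16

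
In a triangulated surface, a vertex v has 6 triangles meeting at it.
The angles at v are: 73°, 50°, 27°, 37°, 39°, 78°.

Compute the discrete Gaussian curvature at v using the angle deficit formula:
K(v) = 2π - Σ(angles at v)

Sum of angles = 304°. K = 360° - 304° = 56° = 14π/45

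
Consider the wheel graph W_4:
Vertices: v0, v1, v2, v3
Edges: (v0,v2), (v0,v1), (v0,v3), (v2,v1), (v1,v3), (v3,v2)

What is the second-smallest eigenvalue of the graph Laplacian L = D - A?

The wheel W_4 is the join K_1 ∨ C_3 (a hub joined to every vertex of a cycle of length 3). For a join G ∨ H (G on p vertices, H on q vertices) the Laplacian spectrum is 0, p+q, the eigenvalues of L(G) other than one 0 each shifted by +q, and the eigenvalues of L(H) other than one 0 each shifted by +p. With G = K_1 (p = 1, nothing left after dropping its 0) and H = C_3 (q = 3, eigenvalues 2 − 2cos(2πk/3), k = 0, …, 2; drop k = 0), the spectrum of W_4 is 0, 4, and 1 + (2 − 2cos(2πk/3)) = 3 − 2cos(2πk/3) for k = 1, …, 2:
k=1: 3 − 2cos(2π/3) = 4.0; k=2: 3 − 2cos(4π/3) = 4.0.
Laplacian eigenvalues: [0.0, 4.0, 4.0, 4.0]. Algebraic connectivity (smallest non-zero eigenvalue) = 4.0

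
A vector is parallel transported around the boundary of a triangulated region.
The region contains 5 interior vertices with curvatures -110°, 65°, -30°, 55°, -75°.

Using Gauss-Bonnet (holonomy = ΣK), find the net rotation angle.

Holonomy = total enclosed curvature = (-110°) + 65° + (-30°) + 55° + (-75°) = -95°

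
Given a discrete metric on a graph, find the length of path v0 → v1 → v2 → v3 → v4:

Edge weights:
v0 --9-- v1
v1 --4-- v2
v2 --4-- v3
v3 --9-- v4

Arc length = 9 + 4 + 4 + 9 = 26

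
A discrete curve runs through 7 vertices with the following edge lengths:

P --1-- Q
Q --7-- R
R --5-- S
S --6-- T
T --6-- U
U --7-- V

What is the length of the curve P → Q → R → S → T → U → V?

Arc length = 1 + 7 + 5 + 6 + 6 + 7 = 32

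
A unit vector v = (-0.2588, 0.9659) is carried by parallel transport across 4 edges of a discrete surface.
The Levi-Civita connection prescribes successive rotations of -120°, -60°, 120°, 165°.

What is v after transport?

Total rotation: (-120°) + (-60°) + 120° + 165° = 105°. Final vector: (-0.8660, -0.5000)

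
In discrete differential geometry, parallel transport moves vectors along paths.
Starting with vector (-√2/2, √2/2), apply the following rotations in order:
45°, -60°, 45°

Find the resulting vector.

Total rotation: 45° + (-60°) + 45° = 30°. Final vector: (-0.9659, 0.2588)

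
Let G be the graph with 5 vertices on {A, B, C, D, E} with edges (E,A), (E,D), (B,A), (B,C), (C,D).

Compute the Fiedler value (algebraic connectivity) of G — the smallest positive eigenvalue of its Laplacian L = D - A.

Degrees: deg(A) = 2, deg(B) = 2, deg(C) = 2, deg(D) = 2, deg(E) = 2.
L = D − A with rows/columns ordered (A, B, C, D, E):
  [ 2, -1,  0,  0, -1]
  [-1,  2, -1,  0,  0]
  [ 0, -1,  2, -1,  0]
  [ 0,  0, -1,  2, -1]
  [-1,  0,  0, -1,  2]
Characteristic polynomial: det(λI − L) = λ(λ² − 5λ + 5)².
Roots: λ = 0; (λ² − 5λ + 5) = 0 ⇒ λ = (5 ± √5)/2 ≈ 1.382, 3.618 (multiplicity 2).
(Check: the roots sum (with multiplicity) to 10, matching trace L = Σdeg = 2·5 = 10.)
Laplacian eigenvalues: [0.0, 1.382, 1.382, 3.618, 3.618]. Algebraic connectivity (smallest non-zero eigenvalue) = 1.382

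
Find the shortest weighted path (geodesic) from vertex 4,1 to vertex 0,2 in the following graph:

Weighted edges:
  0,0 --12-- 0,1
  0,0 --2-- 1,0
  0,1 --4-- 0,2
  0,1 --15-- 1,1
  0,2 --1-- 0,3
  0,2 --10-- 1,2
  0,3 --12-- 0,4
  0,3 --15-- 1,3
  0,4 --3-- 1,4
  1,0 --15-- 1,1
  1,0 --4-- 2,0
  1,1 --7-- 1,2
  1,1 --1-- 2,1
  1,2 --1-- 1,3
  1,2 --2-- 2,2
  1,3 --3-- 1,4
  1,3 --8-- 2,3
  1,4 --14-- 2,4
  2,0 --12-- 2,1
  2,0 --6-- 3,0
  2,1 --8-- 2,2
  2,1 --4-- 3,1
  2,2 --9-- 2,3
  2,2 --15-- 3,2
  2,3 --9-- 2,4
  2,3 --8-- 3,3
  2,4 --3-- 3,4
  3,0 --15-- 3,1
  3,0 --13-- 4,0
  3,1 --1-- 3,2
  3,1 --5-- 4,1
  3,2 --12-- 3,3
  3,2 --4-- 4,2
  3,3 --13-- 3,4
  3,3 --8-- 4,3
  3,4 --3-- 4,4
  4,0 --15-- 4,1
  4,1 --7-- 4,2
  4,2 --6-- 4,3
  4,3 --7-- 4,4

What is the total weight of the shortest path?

Shortest path: 4,1 → 3,1 → 2,1 → 1,1 → 1,2 → 0,2, total weight = 27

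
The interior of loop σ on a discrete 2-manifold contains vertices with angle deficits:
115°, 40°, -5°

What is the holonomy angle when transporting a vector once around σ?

Holonomy = total enclosed curvature = 115° + 40° + (-5°) = 150°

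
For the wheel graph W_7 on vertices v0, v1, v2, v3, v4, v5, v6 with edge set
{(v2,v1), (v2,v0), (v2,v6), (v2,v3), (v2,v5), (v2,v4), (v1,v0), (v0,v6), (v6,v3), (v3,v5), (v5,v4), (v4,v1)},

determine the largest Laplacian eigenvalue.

The wheel W_7 is the join K_1 ∨ C_6 (a hub joined to every vertex of a cycle of length 6). For a join G ∨ H (G on p vertices, H on q vertices) the Laplacian spectrum is 0, p+q, the eigenvalues of L(G) other than one 0 each shifted by +q, and the eigenvalues of L(H) other than one 0 each shifted by +p. With G = K_1 (p = 1, nothing left after dropping its 0) and H = C_6 (q = 6, eigenvalues 2 − 2cos(2πk/6), k = 0, …, 5; drop k = 0), the spectrum of W_7 is 0, 7, and 1 + (2 − 2cos(2πk/6)) = 3 − 2cos(2πk/6) for k = 1, …, 5:
k=1: 3 − 2cos(π/3) = 2.0; k=2: 3 − 2cos(2π/3) = 4.0; k=3: 3 − 2cos(π) = 5.0; k=4: 3 − 2cos(4π/3) = 4.0; k=5: 3 − 2cos(5π/3) = 2.0.
Laplacian eigenvalues: [0.0, 2.0, 2.0, 4.0, 4.0, 5.0, 7.0]. Largest eigenvalue (spectral radius) = 7.0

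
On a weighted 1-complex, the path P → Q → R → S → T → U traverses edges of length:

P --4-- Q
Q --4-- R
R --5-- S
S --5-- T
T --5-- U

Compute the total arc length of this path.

Arc length = 4 + 4 + 5 + 5 + 5 = 23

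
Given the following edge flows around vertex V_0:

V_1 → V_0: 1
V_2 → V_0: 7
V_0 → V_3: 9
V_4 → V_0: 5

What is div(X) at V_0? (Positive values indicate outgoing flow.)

Divergence = sum of outgoing flows = (-1) + (-7) + 9 + (-5) = -4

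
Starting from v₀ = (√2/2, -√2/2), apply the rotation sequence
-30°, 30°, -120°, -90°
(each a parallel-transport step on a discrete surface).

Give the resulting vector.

Total rotation: (-30°) + 30° + (-120°) + (-90°) = -210° ≡ 150° (mod 360°). Final vector: (-0.2588, 0.9659)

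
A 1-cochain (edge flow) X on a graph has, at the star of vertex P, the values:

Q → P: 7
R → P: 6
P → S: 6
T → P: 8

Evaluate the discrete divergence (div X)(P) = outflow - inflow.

Divergence = sum of outgoing flows = (-7) + (-6) + 6 + (-8) = -15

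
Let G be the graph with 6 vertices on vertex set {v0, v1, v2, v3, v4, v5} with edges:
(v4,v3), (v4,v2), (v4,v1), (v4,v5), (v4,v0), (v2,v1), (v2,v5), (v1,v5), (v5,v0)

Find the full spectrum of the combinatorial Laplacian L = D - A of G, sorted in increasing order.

Degrees: deg(v0) = 2, deg(v1) = 3, deg(v2) = 3, deg(v3) = 1, deg(v4) = 5, deg(v5) = 4.
L = D − A with rows/columns ordered (v0, v1, v2, v3, v4, v5):
  [ 2,  0,  0,  0, -1, -1]
  [ 0,  3, -1,  0, -1, -1]
  [ 0, -1,  3,  0, -1, -1]
  [ 0,  0,  0,  1, -1,  0]
  [-1, -1, -1, -1,  5, -1]
  [-1, -1, -1,  0, -1,  4]
Characteristic polynomial: det(λI − L) = λ(λ − 1)(λ − 2)(λ − 4)(λ − 5)(λ − 6).
Roots: λ = 0; (λ − 1) = 0 ⇒ λ = 1; (λ − 2) = 0 ⇒ λ = 2; (λ − 4) = 0 ⇒ λ = 4; (λ − 5) = 0 ⇒ λ = 5; (λ − 6) = 0 ⇒ λ = 6.
(Check: the roots sum (with multiplicity) to 18, matching trace L = Σdeg = 2·9 = 18.)
Laplacian eigenvalues (increasing order): [0.0, 1.0, 2.0, 4.0, 5.0, 6.0]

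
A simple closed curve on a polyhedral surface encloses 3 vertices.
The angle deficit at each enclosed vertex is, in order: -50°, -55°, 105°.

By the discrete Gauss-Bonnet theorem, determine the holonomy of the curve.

Holonomy = total enclosed curvature = (-50°) + (-55°) + 105° = 0°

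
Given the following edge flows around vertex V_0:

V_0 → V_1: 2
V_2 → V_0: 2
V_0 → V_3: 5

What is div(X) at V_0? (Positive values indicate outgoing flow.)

Divergence = sum of outgoing flows = 2 + (-2) + 5 = 5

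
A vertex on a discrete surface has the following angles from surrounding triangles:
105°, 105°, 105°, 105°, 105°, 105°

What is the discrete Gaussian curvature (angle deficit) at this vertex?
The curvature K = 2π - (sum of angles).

Sum of angles = 630°. K = 360° - 630° = -270° = -3π/2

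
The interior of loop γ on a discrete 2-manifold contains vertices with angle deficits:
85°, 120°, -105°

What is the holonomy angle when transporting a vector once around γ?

Holonomy = total enclosed curvature = 85° + 120° + (-105°) = 100°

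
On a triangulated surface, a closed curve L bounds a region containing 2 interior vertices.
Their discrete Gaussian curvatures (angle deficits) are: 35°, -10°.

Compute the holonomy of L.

Holonomy = total enclosed curvature = 35° + (-10°) = 25°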